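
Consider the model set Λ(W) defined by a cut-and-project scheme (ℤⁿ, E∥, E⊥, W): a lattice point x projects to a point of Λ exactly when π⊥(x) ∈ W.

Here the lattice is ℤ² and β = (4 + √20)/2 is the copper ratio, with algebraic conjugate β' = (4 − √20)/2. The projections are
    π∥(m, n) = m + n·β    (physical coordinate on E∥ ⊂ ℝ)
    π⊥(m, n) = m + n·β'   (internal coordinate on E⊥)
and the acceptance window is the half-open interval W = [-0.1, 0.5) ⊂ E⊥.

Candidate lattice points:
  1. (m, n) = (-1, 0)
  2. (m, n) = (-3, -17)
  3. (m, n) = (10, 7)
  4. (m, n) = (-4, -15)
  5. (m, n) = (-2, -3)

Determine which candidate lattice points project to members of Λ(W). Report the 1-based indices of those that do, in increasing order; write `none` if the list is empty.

β' = (4−√20)/2 ≈ -0.236068.
candidate 1: (m,n)=(-1,0) → π∥ = -1+0·β ≈ -1.000000, π⊥ = -1+0·β' ≈ -1.000000 ∉ [-0.1, 0.5) ⇒ out
candidate 2: (m,n)=(-3,-17) → π∥ = -3-17·β ≈ -75.013156, π⊥ = -3-17·β' ≈ 1.013156 ∉ [-0.1, 0.5) ⇒ out
candidate 3: (m,n)=(10,7) → π∥ = 10+7·β ≈ 39.652476, π⊥ = 10+7·β' ≈ 8.347524 ∉ [-0.1, 0.5) ⇒ out
candidate 4: (m,n)=(-4,-15) → π∥ = -4-15·β ≈ -67.541020, π⊥ = -4-15·β' ≈ -0.458980 ∉ [-0.1, 0.5) ⇒ out
candidate 5: (m,n)=(-2,-3) → π∥ = -2-3·β ≈ -14.708204, π⊥ = -2-3·β' ≈ -1.291796 ∉ [-0.1, 0.5) ⇒ out

none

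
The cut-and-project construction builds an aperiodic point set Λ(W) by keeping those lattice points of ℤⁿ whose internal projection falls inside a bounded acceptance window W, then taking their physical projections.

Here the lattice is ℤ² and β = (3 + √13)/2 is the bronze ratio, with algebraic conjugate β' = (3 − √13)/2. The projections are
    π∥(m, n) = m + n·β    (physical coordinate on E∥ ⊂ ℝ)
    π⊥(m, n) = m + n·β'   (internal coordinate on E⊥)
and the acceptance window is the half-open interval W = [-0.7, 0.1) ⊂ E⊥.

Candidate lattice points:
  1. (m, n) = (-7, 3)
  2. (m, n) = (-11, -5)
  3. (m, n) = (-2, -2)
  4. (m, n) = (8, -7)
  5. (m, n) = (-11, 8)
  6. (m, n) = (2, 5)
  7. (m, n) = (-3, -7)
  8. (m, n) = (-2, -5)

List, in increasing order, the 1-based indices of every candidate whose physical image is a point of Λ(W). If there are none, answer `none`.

8

Numerically β ≈ 3.3028 and β' = −1/β ≈ -0.3028.
candidate 1: (m,n)=(-7,3) → π∥ = -7+3·β ≈ 2.9083, π⊥ = -7+3·β' ≈ -7.9083 ∉ [-0.7, 0.1) ⇒ out
candidate 2: (m,n)=(-11,-5) → π∥ = -11-5·β ≈ -27.5139, π⊥ = -11-5·β' ≈ -9.4861 ∉ [-0.7, 0.1) ⇒ out
candidate 3: (m,n)=(-2,-2) → π∥ = -2-2·β ≈ -8.6056, π⊥ = -2-2·β' ≈ -1.3944 ∉ [-0.7, 0.1) ⇒ out
candidate 4: (m,n)=(8,-7) → π∥ = 8-7·β ≈ -15.1194, π⊥ = 8-7·β' ≈ 10.1194 ∉ [-0.7, 0.1) ⇒ out
candidate 5: (m,n)=(-11,8) → π∥ = -11+8·β ≈ 15.4222, π⊥ = -11+8·β' ≈ -13.4222 ∉ [-0.7, 0.1) ⇒ out
candidate 6: (m,n)=(2,5) → π∥ = 2+5·β ≈ 18.5139, π⊥ = 2+5·β' ≈ 0.4861 ∉ [-0.7, 0.1) ⇒ out
candidate 7: (m,n)=(-3,-7) → π∥ = -3-7·β ≈ -26.1194, π⊥ = -3-7·β' ≈ -0.8806 ∉ [-0.7, 0.1) ⇒ out
candidate 8: (m,n)=(-2,-5) → π∥ = -2-5·β ≈ -18.5139, π⊥ = -2-5·β' ≈ -0.4861 ∈ [-0.7, 0.1) ⇒ IN Λ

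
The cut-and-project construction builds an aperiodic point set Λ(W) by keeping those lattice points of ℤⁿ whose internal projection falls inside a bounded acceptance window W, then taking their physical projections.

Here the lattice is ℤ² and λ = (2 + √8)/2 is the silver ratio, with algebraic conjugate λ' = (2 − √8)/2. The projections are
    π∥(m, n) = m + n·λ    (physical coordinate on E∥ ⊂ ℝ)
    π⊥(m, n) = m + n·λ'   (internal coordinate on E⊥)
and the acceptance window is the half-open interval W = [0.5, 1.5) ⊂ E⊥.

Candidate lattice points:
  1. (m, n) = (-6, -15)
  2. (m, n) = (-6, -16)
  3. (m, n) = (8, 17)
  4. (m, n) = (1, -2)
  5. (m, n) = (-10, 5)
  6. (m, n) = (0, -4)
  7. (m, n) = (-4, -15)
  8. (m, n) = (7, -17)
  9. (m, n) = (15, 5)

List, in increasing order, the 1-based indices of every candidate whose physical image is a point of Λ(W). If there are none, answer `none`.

2, 3

λ' = (2−√8)/2 ≈ -0.4142.
#1 (-6,-15): internal coord -6 + (-15)·λ' = +0.2132; +0.2132 ∉ [0.5, 1.5) → out
#2 (-6,-16): internal coord -6 + (-16)·λ' = +0.6274; +0.6274 ∈ [0.5, 1.5) → IN Λ
#3 (8,17): internal coord 8 + (17)·λ' = +0.9584; +0.9584 ∈ [0.5, 1.5) → IN Λ
#4 (1,-2): internal coord 1 + (-2)·λ' = +1.8284; +1.8284 ∉ [0.5, 1.5) → out
#5 (-10,5): internal coord -10 + (5)·λ' = -12.0711; -12.0711 ∉ [0.5, 1.5) → out
#6 (0,-4): internal coord 0 + (-4)·λ' = +1.6569; +1.6569 ∉ [0.5, 1.5) → out
#7 (-4,-15): internal coord -4 + (-15)·λ' = +2.2132; +2.2132 ∉ [0.5, 1.5) → out
#8 (7,-17): internal coord 7 + (-17)·λ' = +14.0416; +14.0416 ∉ [0.5, 1.5) → out
#9 (15,5): internal coord 15 + (5)·λ' = +12.9289; +12.9289 ∉ [0.5, 1.5) → out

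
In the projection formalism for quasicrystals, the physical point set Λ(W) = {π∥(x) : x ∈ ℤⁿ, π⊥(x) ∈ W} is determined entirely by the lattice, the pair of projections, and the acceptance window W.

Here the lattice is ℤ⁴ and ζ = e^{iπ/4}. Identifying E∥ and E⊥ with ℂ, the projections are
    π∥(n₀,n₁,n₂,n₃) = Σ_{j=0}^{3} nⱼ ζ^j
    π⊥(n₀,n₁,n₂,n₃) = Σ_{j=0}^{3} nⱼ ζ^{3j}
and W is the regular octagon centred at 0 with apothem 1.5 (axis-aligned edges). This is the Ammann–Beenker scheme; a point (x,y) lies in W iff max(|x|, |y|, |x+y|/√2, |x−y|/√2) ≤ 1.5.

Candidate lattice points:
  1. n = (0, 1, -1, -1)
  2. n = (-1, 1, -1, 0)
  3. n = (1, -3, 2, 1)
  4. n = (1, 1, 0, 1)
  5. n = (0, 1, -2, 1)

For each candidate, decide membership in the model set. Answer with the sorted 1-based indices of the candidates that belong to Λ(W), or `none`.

none

π⊥(n) = n₀ + n₁ζ³ + n₂ζ⁶ + n₃ζ⁹ where ζ = e^{iπ/4}.
#1 (0, 1, -1, -1): internal (-1.4142, 1.0000); octagon support 1.7071 vs apothem 1.5 → ∉ W
#2 (-1, 1, -1, 0): internal (-1.7071, 1.7071); octagon support 2.4142 vs apothem 1.5 → ∉ W
#3 (1, -3, 2, 1): internal (3.8284, -3.4142); octagon support 5.1213 vs apothem 1.5 → ∉ W
#4 (1, 1, 0, 1): internal (1.0000, 1.4142); octagon support 1.7071 vs apothem 1.5 → ∉ W
#5 (0, 1, -2, 1): internal (0.0000, 3.4142); octagon support 3.4142 vs apothem 1.5 → ∉ W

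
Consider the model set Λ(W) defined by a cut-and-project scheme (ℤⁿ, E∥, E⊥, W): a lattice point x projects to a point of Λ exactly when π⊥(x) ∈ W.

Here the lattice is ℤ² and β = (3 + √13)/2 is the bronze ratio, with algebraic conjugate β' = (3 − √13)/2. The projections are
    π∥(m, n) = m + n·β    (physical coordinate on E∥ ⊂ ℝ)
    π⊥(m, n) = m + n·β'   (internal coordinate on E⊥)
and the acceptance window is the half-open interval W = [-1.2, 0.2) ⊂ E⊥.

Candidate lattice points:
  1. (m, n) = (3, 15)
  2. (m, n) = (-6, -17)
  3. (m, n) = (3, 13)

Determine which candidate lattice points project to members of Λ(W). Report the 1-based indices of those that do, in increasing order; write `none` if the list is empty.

2, 3

Numerically β ≈ 3.302776 and β' = −1/β ≈ -0.302776.
candidate 1: (m,n)=(3,15) → π∥ = 3+15·β ≈ 52.541635, π⊥ = 3+15·β' ≈ -1.541635 ∉ [-1.2, 0.2) ⇒ out
candidate 2: (m,n)=(-6,-17) → π∥ = -6-17·β ≈ -62.147186, π⊥ = -6-17·β' ≈ -0.852814 ∈ [-1.2, 0.2) ⇒ IN Λ
candidate 3: (m,n)=(3,13) → π∥ = 3+13·β ≈ 45.936083, π⊥ = 3+13·β' ≈ -0.936083 ∈ [-1.2, 0.2) ⇒ IN Λ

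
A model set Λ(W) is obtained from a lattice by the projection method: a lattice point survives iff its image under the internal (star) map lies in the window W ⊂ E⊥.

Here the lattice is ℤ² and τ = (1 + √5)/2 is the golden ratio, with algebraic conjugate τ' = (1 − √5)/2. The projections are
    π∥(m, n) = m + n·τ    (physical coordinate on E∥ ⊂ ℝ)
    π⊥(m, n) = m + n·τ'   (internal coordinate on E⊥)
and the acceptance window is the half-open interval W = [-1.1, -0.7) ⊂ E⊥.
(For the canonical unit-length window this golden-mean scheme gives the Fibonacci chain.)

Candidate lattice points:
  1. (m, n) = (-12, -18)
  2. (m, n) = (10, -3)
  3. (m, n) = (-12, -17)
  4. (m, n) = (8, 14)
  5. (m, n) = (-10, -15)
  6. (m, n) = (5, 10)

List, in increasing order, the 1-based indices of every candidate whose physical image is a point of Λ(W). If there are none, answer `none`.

Compute τ' = (1−√5)/2 = -0.618034, so π⊥(m,n) = m -0.618034·n.
#1 (-12,-18): internal coord -12 + (-18)·τ' = -0.875388; -0.875388 ∈ [-1.1, -0.7) → IN Λ
#2 (10,-3): internal coord 10 + (-3)·τ' = +11.854102; +11.854102 ∉ [-1.1, -0.7) → out
#3 (-12,-17): internal coord -12 + (-17)·τ' = -1.493422; -1.493422 ∉ [-1.1, -0.7) → out
#4 (8,14): internal coord 8 + (14)·τ' = -0.652476; -0.652476 ∉ [-1.1, -0.7) → out
#5 (-10,-15): internal coord -10 + (-15)·τ' = -0.729490; -0.729490 ∈ [-1.1, -0.7) → IN Λ
#6 (5,10): internal coord 5 + (10)·τ' = -1.180340; -1.180340 ∉ [-1.1, -0.7) → out

1, 5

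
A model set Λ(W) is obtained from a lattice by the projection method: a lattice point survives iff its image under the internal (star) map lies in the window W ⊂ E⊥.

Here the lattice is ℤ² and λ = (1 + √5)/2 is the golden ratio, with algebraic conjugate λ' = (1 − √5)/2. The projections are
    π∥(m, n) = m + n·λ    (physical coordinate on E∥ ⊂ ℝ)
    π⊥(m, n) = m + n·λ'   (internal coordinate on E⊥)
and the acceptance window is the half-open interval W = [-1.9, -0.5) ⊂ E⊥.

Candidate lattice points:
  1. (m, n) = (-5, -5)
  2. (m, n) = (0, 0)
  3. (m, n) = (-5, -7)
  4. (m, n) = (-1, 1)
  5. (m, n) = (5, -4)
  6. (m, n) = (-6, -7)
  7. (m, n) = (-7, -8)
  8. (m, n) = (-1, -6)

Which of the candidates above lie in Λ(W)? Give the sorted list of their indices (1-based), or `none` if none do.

3, 4, 6

Compute λ' = (1−√5)/2 = -0.61803, so π⊥(m,n) = m -0.61803·n.
[1] lift (-5,-5): star map gives -1.90983; window check -1.9 ≤ -1.90983 < -0.5 is false → out
[2] lift (0,0): star map gives 0.00000; window check -1.9 ≤ 0.00000 < -0.5 is false → out
[3] lift (-5,-7): star map gives -0.67376; window check -1.9 ≤ -0.67376 < -0.5 is true → IN Λ
[4] lift (-1,1): star map gives -1.61803; window check -1.9 ≤ -1.61803 < -0.5 is true → IN Λ
[5] lift (5,-4): star map gives 7.47214; window check -1.9 ≤ 7.47214 < -0.5 is false → out
[6] lift (-6,-7): star map gives -1.67376; window check -1.9 ≤ -1.67376 < -0.5 is true → IN Λ
[7] lift (-7,-8): star map gives -2.05573; window check -1.9 ≤ -2.05573 < -0.5 is false → out
[8] lift (-1,-6): star map gives 2.70820; window check -1.9 ≤ 2.70820 < -0.5 is false → out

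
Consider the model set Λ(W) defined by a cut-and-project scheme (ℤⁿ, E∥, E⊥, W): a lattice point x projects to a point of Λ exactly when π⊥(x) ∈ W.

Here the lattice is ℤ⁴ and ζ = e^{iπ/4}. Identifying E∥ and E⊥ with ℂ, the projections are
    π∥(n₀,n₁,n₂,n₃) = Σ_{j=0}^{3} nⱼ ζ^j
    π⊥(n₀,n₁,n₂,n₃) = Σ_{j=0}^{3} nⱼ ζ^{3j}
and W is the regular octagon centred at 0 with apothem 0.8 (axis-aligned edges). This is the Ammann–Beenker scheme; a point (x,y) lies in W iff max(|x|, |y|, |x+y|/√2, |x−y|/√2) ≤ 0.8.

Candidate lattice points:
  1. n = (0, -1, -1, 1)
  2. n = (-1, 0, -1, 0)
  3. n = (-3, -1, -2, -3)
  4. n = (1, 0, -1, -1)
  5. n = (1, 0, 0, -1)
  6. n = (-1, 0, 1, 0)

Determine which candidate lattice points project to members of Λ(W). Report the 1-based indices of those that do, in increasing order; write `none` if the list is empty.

With ζ = e^{iπ/4} the internal vectors are ζ^0,ζ^3,ζ^6,ζ^9.
candidate 1: n = (0, -1, -1, 1) → π⊥ ≈ (+1.41421, +1.00000); max(|x|,|y|,|x±y|/√2) = 1.70711 > 0.8 ⇒ ∉ W
candidate 2: n = (-1, 0, -1, 0) → π⊥ ≈ (-1.00000, +1.00000); max(|x|,|y|,|x±y|/√2) = 1.41421 > 0.8 ⇒ ∉ W
candidate 3: n = (-3, -1, -2, -3) → π⊥ ≈ (-4.41421, -0.82843); max(|x|,|y|,|x±y|/√2) = 4.41421 > 0.8 ⇒ ∉ W
candidate 4: n = (1, 0, -1, -1) → π⊥ ≈ (+0.29289, +0.29289); max(|x|,|y|,|x±y|/√2) = 0.41421 ≤ 0.8 ⇒ ∈ W
candidate 5: n = (1, 0, 0, -1) → π⊥ ≈ (+0.29289, -0.70711); max(|x|,|y|,|x±y|/√2) = 0.70711 ≤ 0.8 ⇒ ∈ W
candidate 6: n = (-1, 0, 1, 0) → π⊥ ≈ (-1.00000, -1.00000); max(|x|,|y|,|x±y|/√2) = 1.41421 > 0.8 ⇒ ∉ W

4, 5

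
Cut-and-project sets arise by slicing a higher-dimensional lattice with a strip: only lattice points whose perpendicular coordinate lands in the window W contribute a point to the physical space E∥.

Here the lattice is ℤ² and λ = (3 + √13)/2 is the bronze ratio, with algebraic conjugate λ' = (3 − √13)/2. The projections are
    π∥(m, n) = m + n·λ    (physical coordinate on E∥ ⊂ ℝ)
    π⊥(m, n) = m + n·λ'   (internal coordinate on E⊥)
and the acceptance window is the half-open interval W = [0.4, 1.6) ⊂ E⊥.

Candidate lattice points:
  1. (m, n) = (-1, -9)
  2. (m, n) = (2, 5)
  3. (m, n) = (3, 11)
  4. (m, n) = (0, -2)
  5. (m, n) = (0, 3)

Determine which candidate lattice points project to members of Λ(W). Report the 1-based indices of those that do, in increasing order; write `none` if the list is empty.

2, 4

λ' = (3−√13)/2 ≈ -0.3028.
[1] lift (-1,-9): star map gives 1.7250; window check 0.4 ≤ 1.7250 < 1.6 is false → out
[2] lift (2,5): star map gives 0.4861; window check 0.4 ≤ 0.4861 < 1.6 is true → IN Λ
[3] lift (3,11): star map gives -0.3305; window check 0.4 ≤ -0.3305 < 1.6 is false → out
[4] lift (0,-2): star map gives 0.6056; window check 0.4 ≤ 0.6056 < 1.6 is true → IN Λ
[5] lift (0,3): star map gives -0.9083; window check 0.4 ≤ -0.9083 < 1.6 is false → out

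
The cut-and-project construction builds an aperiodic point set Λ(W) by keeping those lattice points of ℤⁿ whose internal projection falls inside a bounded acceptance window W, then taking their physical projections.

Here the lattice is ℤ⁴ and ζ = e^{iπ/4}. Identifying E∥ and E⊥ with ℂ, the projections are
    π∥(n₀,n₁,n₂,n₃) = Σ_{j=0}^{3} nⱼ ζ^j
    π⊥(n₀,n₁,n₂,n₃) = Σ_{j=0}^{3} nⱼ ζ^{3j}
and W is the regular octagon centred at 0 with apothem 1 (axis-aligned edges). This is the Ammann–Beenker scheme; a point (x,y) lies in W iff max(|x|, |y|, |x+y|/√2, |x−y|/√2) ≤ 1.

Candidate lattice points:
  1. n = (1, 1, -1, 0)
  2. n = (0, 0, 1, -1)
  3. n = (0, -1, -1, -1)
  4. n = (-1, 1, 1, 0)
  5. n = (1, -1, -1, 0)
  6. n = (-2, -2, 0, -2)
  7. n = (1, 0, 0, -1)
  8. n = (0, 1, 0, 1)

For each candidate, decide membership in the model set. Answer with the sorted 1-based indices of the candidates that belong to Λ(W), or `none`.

With ζ = e^{iπ/4} the internal vectors are ζ^0,ζ^3,ζ^6,ζ^9.
candidate 1: n = (1, 1, -1, 0) → π⊥ ≈ (+0.2929, +1.7071); max(|x|,|y|,|x±y|/√2) = 1.7071 > 1 ⇒ ∉ W
candidate 2: n = (0, 0, 1, -1) → π⊥ ≈ (-0.7071, -1.7071); max(|x|,|y|,|x±y|/√2) = 1.7071 > 1 ⇒ ∉ W
candidate 3: n = (0, -1, -1, -1) → π⊥ ≈ (+0.0000, -0.4142); max(|x|,|y|,|x±y|/√2) = 0.4142 ≤ 1 ⇒ ∈ W
candidate 4: n = (-1, 1, 1, 0) → π⊥ ≈ (-1.7071, -0.2929); max(|x|,|y|,|x±y|/√2) = 1.7071 > 1 ⇒ ∉ W
candidate 5: n = (1, -1, -1, 0) → π⊥ ≈ (+1.7071, +0.2929); max(|x|,|y|,|x±y|/√2) = 1.7071 > 1 ⇒ ∉ W
candidate 6: n = (-2, -2, 0, -2) → π⊥ ≈ (-2.0000, -2.8284); max(|x|,|y|,|x±y|/√2) = 3.4142 > 1 ⇒ ∉ W
candidate 7: n = (1, 0, 0, -1) → π⊥ ≈ (+0.2929, -0.7071); max(|x|,|y|,|x±y|/√2) = 0.7071 ≤ 1 ⇒ ∈ W
candidate 8: n = (0, 1, 0, 1) → π⊥ ≈ (+0.0000, +1.4142); max(|x|,|y|,|x±y|/√2) = 1.4142 > 1 ⇒ ∉ W

3, 7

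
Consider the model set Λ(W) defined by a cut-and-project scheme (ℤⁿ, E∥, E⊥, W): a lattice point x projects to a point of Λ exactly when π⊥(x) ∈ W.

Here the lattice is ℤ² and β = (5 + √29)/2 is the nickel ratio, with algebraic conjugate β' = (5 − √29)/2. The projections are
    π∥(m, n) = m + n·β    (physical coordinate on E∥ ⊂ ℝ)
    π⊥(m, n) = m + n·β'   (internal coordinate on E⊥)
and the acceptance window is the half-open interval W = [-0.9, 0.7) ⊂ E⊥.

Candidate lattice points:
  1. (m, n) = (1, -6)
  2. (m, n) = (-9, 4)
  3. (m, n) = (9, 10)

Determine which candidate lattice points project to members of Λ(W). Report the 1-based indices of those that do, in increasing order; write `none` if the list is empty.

none

Compute β' = (5−√29)/2 = -0.19258, so π⊥(m,n) = m -0.19258·n.
[1] lift (1,-6): star map gives 2.15549; window check -0.9 ≤ 2.15549 < 0.7 is false → out
[2] lift (-9,4): star map gives -9.77033; window check -0.9 ≤ -9.77033 < 0.7 is false → out
[3] lift (9,10): star map gives 7.07418; window check -0.9 ≤ 7.07418 < 0.7 is false → out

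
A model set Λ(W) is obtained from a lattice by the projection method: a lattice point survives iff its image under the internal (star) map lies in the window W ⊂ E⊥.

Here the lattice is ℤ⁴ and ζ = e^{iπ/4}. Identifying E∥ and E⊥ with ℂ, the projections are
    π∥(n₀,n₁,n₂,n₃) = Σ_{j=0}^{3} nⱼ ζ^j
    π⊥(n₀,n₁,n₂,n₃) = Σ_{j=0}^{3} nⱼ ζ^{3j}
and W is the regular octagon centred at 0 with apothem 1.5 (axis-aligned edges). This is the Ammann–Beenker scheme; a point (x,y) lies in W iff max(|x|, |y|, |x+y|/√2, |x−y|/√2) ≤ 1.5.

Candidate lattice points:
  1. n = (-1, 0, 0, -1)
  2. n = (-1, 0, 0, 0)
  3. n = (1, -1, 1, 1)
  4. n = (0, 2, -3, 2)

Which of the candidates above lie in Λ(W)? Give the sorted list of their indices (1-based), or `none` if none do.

π⊥(n) = n₀ + n₁ζ³ + n₂ζ⁶ + n₃ζ⁹ where ζ = e^{iπ/4}.
candidate 1: n = (-1, 0, 0, -1) → π⊥ ≈ (-1.7071, -0.7071); max(|x|,|y|,|x±y|/√2) = 1.7071 > 1.5 ⇒ ∉ W
candidate 2: n = (-1, 0, 0, 0) → π⊥ ≈ (-1.0000, +0.0000); max(|x|,|y|,|x±y|/√2) = 1.0000 ≤ 1.5 ⇒ ∈ W
candidate 3: n = (1, -1, 1, 1) → π⊥ ≈ (+2.4142, -1.0000); max(|x|,|y|,|x±y|/√2) = 2.4142 > 1.5 ⇒ ∉ W
candidate 4: n = (0, 2, -3, 2) → π⊥ ≈ (+0.0000, +5.8284); max(|x|,|y|,|x±y|/√2) = 5.8284 > 1.5 ⇒ ∉ W

2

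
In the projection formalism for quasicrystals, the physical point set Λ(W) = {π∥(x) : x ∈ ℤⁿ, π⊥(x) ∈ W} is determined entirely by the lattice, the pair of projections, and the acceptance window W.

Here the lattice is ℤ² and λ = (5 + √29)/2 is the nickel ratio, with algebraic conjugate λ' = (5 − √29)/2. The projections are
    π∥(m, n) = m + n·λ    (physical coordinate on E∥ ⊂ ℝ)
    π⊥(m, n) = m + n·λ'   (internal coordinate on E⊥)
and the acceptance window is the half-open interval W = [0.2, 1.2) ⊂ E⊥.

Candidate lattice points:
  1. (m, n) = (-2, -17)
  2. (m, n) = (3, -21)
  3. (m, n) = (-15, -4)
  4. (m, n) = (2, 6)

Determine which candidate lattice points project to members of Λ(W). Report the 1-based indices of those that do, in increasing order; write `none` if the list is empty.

Compute λ' = (5−√29)/2 = -0.19258, so π⊥(m,n) = m -0.19258·n.
[1] lift (-2,-17): star map gives 1.27390; window check 0.2 ≤ 1.27390 < 1.2 is false → out
[2] lift (3,-21): star map gives 7.04423; window check 0.2 ≤ 7.04423 < 1.2 is false → out
[3] lift (-15,-4): star map gives -14.22967; window check 0.2 ≤ -14.22967 < 1.2 is false → out
[4] lift (2,6): star map gives 0.84451; window check 0.2 ≤ 0.84451 < 1.2 is true → IN Λ

4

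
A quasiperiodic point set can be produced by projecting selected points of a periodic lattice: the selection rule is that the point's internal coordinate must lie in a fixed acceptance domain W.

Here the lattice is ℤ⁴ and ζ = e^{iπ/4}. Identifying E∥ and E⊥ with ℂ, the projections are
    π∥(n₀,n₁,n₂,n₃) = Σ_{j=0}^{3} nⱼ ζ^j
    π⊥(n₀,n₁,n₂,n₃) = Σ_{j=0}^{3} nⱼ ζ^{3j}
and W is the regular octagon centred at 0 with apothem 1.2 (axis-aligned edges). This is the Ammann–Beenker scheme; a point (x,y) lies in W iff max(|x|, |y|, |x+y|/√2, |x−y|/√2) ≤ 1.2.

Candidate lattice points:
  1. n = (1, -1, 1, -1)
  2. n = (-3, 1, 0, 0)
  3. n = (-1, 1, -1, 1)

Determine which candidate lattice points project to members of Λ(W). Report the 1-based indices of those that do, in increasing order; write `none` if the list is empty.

Internal map: ζ^{3j} for j=0..3 gives (1,0), (−√2/2,√2/2), (0,−1), (√2/2,√2/2).
#1 (1, -1, 1, -1): internal (1.0000, -2.4142); octagon support 2.4142 vs apothem 1.2 → ∉ W
#2 (-3, 1, 0, 0): internal (-3.7071, 0.7071); octagon support 3.7071 vs apothem 1.2 → ∉ W
#3 (-1, 1, -1, 1): internal (-1.0000, 2.4142); octagon support 2.4142 vs apothem 1.2 → ∉ W

none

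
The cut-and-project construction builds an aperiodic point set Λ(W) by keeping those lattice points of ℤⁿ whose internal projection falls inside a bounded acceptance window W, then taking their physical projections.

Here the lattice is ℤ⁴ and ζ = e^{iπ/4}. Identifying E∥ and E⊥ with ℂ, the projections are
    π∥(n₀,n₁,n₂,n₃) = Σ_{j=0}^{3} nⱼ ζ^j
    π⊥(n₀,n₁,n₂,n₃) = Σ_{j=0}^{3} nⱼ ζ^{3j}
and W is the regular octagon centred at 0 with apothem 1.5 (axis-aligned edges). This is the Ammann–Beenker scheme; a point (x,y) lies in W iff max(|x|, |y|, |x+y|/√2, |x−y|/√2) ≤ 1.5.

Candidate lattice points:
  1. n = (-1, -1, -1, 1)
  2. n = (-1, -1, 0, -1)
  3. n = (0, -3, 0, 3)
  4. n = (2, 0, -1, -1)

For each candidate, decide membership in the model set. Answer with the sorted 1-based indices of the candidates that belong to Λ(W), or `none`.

1, 4

Internal map: ζ^{3j} for j=0..3 gives (1,0), (−√2/2,√2/2), (0,−1), (√2/2,√2/2).
#1 (-1, -1, -1, 1): internal (0.414214, 1.000000); octagon support 1.000000 vs apothem 1.5 → ∈ W
#2 (-1, -1, 0, -1): internal (-1.000000, -1.414214); octagon support 1.707107 vs apothem 1.5 → ∉ W
#3 (0, -3, 0, 3): internal (4.242641, 0.000000); octagon support 4.242641 vs apothem 1.5 → ∉ W
#4 (2, 0, -1, -1): internal (1.292893, 0.292893); octagon support 1.292893 vs apothem 1.5 → ∈ W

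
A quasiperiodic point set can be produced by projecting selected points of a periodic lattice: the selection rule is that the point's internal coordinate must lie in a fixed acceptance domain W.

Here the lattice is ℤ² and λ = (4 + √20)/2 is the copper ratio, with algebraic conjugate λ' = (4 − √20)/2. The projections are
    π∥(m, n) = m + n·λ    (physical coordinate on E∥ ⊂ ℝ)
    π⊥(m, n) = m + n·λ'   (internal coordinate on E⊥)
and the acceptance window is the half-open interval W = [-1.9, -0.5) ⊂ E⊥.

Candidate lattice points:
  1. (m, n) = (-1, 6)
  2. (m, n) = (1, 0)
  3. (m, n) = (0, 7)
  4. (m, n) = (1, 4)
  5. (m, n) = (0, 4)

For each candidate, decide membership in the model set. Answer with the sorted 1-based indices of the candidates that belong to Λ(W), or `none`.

Numerically λ ≈ 4.236068 and λ' = −1/λ ≈ -0.236068.
[1] lift (-1,6): star map gives -2.416408; window check -1.9 ≤ -2.416408 < -0.5 is false → out
[2] lift (1,0): star map gives 1.000000; window check -1.9 ≤ 1.000000 < -0.5 is false → out
[3] lift (0,7): star map gives -1.652476; window check -1.9 ≤ -1.652476 < -0.5 is true → IN Λ
[4] lift (1,4): star map gives 0.055728; window check -1.9 ≤ 0.055728 < -0.5 is false → out
[5] lift (0,4): star map gives -0.944272; window check -1.9 ≤ -0.944272 < -0.5 is true → IN Λ

3, 5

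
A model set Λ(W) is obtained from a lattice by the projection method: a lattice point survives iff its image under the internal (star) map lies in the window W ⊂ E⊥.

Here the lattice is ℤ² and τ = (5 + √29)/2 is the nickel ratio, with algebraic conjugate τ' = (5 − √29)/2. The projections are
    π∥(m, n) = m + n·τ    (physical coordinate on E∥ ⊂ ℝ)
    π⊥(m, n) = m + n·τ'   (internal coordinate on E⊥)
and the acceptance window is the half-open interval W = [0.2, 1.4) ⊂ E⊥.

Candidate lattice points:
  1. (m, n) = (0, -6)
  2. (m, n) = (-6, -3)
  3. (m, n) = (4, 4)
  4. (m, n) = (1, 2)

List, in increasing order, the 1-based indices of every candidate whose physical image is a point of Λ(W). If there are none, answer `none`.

1, 4

Numerically τ ≈ 5.1926 and τ' = −1/τ ≈ -0.1926.
candidate 1: (m,n)=(0,-6) → π∥ = 0-6·τ ≈ -31.1555, π⊥ = 0-6·τ' ≈ 1.1555 ∈ [0.2, 1.4) ⇒ IN Λ
candidate 2: (m,n)=(-6,-3) → π∥ = -6-3·τ ≈ -21.5777, π⊥ = -6-3·τ' ≈ -5.4223 ∉ [0.2, 1.4) ⇒ out
candidate 3: (m,n)=(4,4) → π∥ = 4+4·τ ≈ 24.7703, π⊥ = 4+4·τ' ≈ 3.2297 ∉ [0.2, 1.4) ⇒ out
candidate 4: (m,n)=(1,2) → π∥ = 1+2·τ ≈ 11.3852, π⊥ = 1+2·τ' ≈ 0.6148 ∈ [0.2, 1.4) ⇒ IN Λ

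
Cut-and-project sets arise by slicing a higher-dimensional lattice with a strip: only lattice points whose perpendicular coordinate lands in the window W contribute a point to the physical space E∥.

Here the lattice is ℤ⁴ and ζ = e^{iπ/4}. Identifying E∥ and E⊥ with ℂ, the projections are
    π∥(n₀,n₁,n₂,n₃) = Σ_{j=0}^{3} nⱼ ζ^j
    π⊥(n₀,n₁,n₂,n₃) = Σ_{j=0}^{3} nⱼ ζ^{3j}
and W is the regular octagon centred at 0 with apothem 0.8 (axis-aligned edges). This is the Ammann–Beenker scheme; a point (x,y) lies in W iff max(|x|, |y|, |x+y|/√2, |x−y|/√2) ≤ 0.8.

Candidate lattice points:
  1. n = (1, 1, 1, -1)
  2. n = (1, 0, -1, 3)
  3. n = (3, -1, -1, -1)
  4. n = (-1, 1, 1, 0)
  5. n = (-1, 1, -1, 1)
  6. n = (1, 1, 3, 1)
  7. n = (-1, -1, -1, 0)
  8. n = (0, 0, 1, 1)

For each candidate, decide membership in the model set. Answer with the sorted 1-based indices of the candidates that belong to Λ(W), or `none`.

7, 8

π⊥(n) = n₀ + n₁ζ³ + n₂ζ⁶ + n₃ζ⁹ where ζ = e^{iπ/4}.
#1 (1, 1, 1, -1): internal (-0.41421, -1.00000); octagon support 1.00000 vs apothem 0.8 → ∉ W
#2 (1, 0, -1, 3): internal (3.12132, 3.12132); octagon support 4.41421 vs apothem 0.8 → ∉ W
#3 (3, -1, -1, -1): internal (3.00000, -0.41421); octagon support 3.00000 vs apothem 0.8 → ∉ W
#4 (-1, 1, 1, 0): internal (-1.70711, -0.29289); octagon support 1.70711 vs apothem 0.8 → ∉ W
#5 (-1, 1, -1, 1): internal (-1.00000, 2.41421); octagon support 2.41421 vs apothem 0.8 → ∉ W
#6 (1, 1, 3, 1): internal (1.00000, -1.58579); octagon support 1.82843 vs apothem 0.8 → ∉ W
#7 (-1, -1, -1, 0): internal (-0.29289, 0.29289); octagon support 0.41421 vs apothem 0.8 → ∈ W
#8 (0, 0, 1, 1): internal (0.70711, -0.29289); octagon support 0.70711 vs apothem 0.8 → ∈ W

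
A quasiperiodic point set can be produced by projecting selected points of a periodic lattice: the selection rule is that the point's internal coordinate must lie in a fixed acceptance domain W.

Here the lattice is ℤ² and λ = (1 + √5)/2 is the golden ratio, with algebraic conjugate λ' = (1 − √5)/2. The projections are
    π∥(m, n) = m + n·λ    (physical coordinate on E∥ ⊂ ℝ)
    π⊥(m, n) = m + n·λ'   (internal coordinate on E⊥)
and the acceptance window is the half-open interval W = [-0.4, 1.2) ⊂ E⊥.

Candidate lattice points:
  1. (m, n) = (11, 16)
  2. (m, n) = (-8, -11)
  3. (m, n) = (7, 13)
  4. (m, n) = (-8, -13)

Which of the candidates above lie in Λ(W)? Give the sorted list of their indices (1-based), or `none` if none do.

λ' = (1−√5)/2 ≈ -0.6180.
#1 (11,16): internal coord 11 + (16)·λ' = +1.1115; +1.1115 ∈ [-0.4, 1.2) → IN Λ
#2 (-8,-11): internal coord -8 + (-11)·λ' = -1.2016; -1.2016 ∉ [-0.4, 1.2) → out
#3 (7,13): internal coord 7 + (13)·λ' = -1.0344; -1.0344 ∉ [-0.4, 1.2) → out
#4 (-8,-13): internal coord -8 + (-13)·λ' = +0.0344; +0.0344 ∈ [-0.4, 1.2) → IN Λ

1, 4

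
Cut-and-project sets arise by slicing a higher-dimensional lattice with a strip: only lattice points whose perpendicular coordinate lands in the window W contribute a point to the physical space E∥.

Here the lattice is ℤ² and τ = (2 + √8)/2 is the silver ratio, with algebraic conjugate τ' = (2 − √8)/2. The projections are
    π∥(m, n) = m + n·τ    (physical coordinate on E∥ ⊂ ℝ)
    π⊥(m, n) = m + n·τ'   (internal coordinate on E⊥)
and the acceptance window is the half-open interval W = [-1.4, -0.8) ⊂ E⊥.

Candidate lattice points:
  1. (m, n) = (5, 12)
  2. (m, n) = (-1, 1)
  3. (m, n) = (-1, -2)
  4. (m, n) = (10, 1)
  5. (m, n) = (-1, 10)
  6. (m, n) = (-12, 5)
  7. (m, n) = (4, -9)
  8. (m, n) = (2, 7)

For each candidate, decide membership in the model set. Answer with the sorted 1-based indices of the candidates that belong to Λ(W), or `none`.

8

Compute τ' = (2−√8)/2 = -0.4142, so π⊥(m,n) = m -0.4142·n.
candidate 1: (m,n)=(5,12) → π∥ = 5+12·τ ≈ 33.9706, π⊥ = 5+12·τ' ≈ 0.0294 ∉ [-1.4, -0.8) ⇒ out
candidate 2: (m,n)=(-1,1) → π∥ = -1+1·τ ≈ 1.4142, π⊥ = -1+1·τ' ≈ -1.4142 ∉ [-1.4, -0.8) ⇒ out
candidate 3: (m,n)=(-1,-2) → π∥ = -1-2·τ ≈ -5.8284, π⊥ = -1-2·τ' ≈ -0.1716 ∉ [-1.4, -0.8) ⇒ out
candidate 4: (m,n)=(10,1) → π∥ = 10+1·τ ≈ 12.4142, π⊥ = 10+1·τ' ≈ 9.5858 ∉ [-1.4, -0.8) ⇒ out
candidate 5: (m,n)=(-1,10) → π∥ = -1+10·τ ≈ 23.1421, π⊥ = -1+10·τ' ≈ -5.1421 ∉ [-1.4, -0.8) ⇒ out
candidate 6: (m,n)=(-12,5) → π∥ = -12+5·τ ≈ 0.0711, π⊥ = -12+5·τ' ≈ -14.0711 ∉ [-1.4, -0.8) ⇒ out
candidate 7: (m,n)=(4,-9) → π∥ = 4-9·τ ≈ -17.7279, π⊥ = 4-9·τ' ≈ 7.7279 ∉ [-1.4, -0.8) ⇒ out
candidate 8: (m,n)=(2,7) → π∥ = 2+7·τ ≈ 18.8995, π⊥ = 2+7·τ' ≈ -0.8995 ∈ [-1.4, -0.8) ⇒ IN Λ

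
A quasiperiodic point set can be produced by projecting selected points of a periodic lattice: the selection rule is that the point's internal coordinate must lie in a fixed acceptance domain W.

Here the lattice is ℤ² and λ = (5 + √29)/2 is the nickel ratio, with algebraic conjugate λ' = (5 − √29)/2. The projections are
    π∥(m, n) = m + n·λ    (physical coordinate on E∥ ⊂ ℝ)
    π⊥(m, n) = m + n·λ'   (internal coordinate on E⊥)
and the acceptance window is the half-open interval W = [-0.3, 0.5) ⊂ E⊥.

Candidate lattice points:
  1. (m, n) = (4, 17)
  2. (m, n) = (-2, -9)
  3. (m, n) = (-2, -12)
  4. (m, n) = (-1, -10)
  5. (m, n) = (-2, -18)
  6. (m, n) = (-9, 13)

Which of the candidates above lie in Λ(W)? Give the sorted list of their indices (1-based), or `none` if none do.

Numerically λ ≈ 5.1926 and λ' = −1/λ ≈ -0.1926.
candidate 1: (m,n)=(4,17) → π∥ = 4+17·λ ≈ 92.2739, π⊥ = 4+17·λ' ≈ 0.7261 ∉ [-0.3, 0.5) ⇒ out
candidate 2: (m,n)=(-2,-9) → π∥ = -2-9·λ ≈ -48.7332, π⊥ = -2-9·λ' ≈ -0.2668 ∈ [-0.3, 0.5) ⇒ IN Λ
candidate 3: (m,n)=(-2,-12) → π∥ = -2-12·λ ≈ -64.3110, π⊥ = -2-12·λ' ≈ 0.3110 ∈ [-0.3, 0.5) ⇒ IN Λ
candidate 4: (m,n)=(-1,-10) → π∥ = -1-10·λ ≈ -52.9258, π⊥ = -1-10·λ' ≈ 0.9258 ∉ [-0.3, 0.5) ⇒ out
candidate 5: (m,n)=(-2,-18) → π∥ = -2-18·λ ≈ -95.4665, π⊥ = -2-18·λ' ≈ 1.4665 ∉ [-0.3, 0.5) ⇒ out
candidate 6: (m,n)=(-9,13) → π∥ = -9+13·λ ≈ 58.5036, π⊥ = -9+13·λ' ≈ -11.5036 ∉ [-0.3, 0.5) ⇒ out

2, 3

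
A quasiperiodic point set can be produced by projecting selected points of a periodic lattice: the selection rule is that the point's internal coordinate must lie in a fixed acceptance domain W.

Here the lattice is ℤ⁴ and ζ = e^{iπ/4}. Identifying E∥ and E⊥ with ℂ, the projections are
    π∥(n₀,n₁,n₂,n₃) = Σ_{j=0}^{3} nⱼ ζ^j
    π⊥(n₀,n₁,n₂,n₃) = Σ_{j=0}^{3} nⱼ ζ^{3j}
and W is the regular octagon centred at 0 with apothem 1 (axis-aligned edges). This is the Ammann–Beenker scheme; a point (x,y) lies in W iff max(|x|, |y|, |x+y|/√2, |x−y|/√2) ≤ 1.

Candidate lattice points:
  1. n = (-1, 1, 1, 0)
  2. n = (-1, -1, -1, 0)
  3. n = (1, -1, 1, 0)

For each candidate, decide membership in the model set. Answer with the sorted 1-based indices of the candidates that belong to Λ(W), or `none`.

With ζ = e^{iπ/4} the internal vectors are ζ^0,ζ^3,ζ^6,ζ^9.
candidate 1: n = (-1, 1, 1, 0) → π⊥ ≈ (-1.707107, -0.292893); max(|x|,|y|,|x±y|/√2) = 1.707107 > 1 ⇒ ∉ W
candidate 2: n = (-1, -1, -1, 0) → π⊥ ≈ (-0.292893, +0.292893); max(|x|,|y|,|x±y|/√2) = 0.414214 ≤ 1 ⇒ ∈ W
candidate 3: n = (1, -1, 1, 0) → π⊥ ≈ (+1.707107, -1.707107); max(|x|,|y|,|x±y|/√2) = 2.414214 > 1 ⇒ ∉ W

2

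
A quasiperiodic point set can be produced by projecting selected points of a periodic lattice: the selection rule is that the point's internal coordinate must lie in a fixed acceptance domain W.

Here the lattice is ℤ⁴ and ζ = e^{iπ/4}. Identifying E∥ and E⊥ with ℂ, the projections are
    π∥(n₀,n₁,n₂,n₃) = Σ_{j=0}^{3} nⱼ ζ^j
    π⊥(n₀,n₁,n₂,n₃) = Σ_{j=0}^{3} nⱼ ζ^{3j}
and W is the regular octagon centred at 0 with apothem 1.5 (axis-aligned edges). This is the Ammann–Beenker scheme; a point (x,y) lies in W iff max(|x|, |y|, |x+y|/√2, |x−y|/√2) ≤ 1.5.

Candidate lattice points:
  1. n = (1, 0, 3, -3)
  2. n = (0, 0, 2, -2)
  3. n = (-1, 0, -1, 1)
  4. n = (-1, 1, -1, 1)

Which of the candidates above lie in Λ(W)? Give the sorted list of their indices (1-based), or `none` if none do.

none

With ζ = e^{iπ/4} the internal vectors are ζ^0,ζ^3,ζ^6,ζ^9.
candidate 1: n = (1, 0, 3, -3) → π⊥ ≈ (-1.1213, -5.1213); max(|x|,|y|,|x±y|/√2) = 5.1213 > 1.5 ⇒ ∉ W
candidate 2: n = (0, 0, 2, -2) → π⊥ ≈ (-1.4142, -3.4142); max(|x|,|y|,|x±y|/√2) = 3.4142 > 1.5 ⇒ ∉ W
candidate 3: n = (-1, 0, -1, 1) → π⊥ ≈ (-0.2929, +1.7071); max(|x|,|y|,|x±y|/√2) = 1.7071 > 1.5 ⇒ ∉ W
candidate 4: n = (-1, 1, -1, 1) → π⊥ ≈ (-1.0000, +2.4142); max(|x|,|y|,|x±y|/√2) = 2.4142 > 1.5 ⇒ ∉ W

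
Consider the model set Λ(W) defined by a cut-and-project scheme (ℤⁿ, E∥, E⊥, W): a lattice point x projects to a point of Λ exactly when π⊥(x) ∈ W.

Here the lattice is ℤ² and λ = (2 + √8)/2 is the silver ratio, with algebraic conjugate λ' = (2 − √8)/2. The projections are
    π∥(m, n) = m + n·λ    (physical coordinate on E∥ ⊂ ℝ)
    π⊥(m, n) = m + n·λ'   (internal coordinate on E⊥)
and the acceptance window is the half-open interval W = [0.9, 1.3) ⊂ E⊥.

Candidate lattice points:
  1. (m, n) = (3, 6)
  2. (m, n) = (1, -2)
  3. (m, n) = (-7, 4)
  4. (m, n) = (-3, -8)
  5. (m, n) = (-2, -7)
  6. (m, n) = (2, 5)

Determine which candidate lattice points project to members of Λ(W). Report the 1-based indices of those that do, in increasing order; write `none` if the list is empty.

λ' = (2−√8)/2 ≈ -0.414214.
#1 (3,6): internal coord 3 + (6)·λ' = +0.514719; +0.514719 ∉ [0.9, 1.3) → out
#2 (1,-2): internal coord 1 + (-2)·λ' = +1.828427; +1.828427 ∉ [0.9, 1.3) → out
#3 (-7,4): internal coord -7 + (4)·λ' = -8.656854; -8.656854 ∉ [0.9, 1.3) → out
#4 (-3,-8): internal coord -3 + (-8)·λ' = +0.313708; +0.313708 ∉ [0.9, 1.3) → out
#5 (-2,-7): internal coord -2 + (-7)·λ' = +0.899495; +0.899495 ∉ [0.9, 1.3) → out
#6 (2,5): internal coord 2 + (5)·λ' = -0.071068; -0.071068 ∉ [0.9, 1.3) → out

none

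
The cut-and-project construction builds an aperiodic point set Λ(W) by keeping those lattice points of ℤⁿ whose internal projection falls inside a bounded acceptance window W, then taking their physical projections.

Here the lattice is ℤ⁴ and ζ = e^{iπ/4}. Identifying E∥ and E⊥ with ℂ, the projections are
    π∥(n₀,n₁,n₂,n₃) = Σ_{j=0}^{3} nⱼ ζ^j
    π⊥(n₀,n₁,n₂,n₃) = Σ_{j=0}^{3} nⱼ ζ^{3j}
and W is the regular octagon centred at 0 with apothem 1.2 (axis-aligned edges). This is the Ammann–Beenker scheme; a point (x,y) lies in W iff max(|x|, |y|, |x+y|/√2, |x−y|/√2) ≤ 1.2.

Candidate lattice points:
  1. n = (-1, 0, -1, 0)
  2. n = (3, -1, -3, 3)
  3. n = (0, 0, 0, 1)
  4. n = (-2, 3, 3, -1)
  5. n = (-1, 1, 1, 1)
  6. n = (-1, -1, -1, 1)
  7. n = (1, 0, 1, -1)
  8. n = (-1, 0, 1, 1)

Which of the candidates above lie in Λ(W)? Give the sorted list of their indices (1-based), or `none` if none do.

With ζ = e^{iπ/4} the internal vectors are ζ^0,ζ^3,ζ^6,ζ^9.
#1 (-1, 0, -1, 0): internal (-1.0000, 1.0000); octagon support 1.4142 vs apothem 1.2 → ∉ W
#2 (3, -1, -3, 3): internal (5.8284, 4.4142); octagon support 7.2426 vs apothem 1.2 → ∉ W
#3 (0, 0, 0, 1): internal (0.7071, 0.7071); octagon support 1.0000 vs apothem 1.2 → ∈ W
#4 (-2, 3, 3, -1): internal (-4.8284, -1.5858); octagon support 4.8284 vs apothem 1.2 → ∉ W
#5 (-1, 1, 1, 1): internal (-1.0000, 0.4142); octagon support 1.0000 vs apothem 1.2 → ∈ W
#6 (-1, -1, -1, 1): internal (0.4142, 1.0000); octagon support 1.0000 vs apothem 1.2 → ∈ W
#7 (1, 0, 1, -1): internal (0.2929, -1.7071); octagon support 1.7071 vs apothem 1.2 → ∉ W
#8 (-1, 0, 1, 1): internal (-0.2929, -0.2929); octagon support 0.4142 vs apothem 1.2 → ∈ W

3, 5, 6, 8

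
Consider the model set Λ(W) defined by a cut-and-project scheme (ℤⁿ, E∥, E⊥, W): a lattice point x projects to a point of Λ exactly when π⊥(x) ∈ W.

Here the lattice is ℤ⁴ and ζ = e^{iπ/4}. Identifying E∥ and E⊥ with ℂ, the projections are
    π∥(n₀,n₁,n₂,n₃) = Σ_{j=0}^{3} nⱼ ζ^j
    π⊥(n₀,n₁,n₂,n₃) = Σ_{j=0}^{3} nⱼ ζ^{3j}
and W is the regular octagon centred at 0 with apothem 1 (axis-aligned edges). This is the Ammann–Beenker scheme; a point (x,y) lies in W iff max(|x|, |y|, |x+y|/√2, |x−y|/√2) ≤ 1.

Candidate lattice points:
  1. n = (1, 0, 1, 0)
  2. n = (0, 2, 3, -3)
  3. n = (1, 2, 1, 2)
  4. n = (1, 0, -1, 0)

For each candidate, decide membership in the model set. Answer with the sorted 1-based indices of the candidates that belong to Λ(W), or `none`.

none

π⊥(n) = n₀ + n₁ζ³ + n₂ζ⁶ + n₃ζ⁹ where ζ = e^{iπ/4}.
#1 (1, 0, 1, 0): internal (1.00000, -1.00000); octagon support 1.41421 vs apothem 1 → ∉ W
#2 (0, 2, 3, -3): internal (-3.53553, -3.70711); octagon support 5.12132 vs apothem 1 → ∉ W
#3 (1, 2, 1, 2): internal (1.00000, 1.82843); octagon support 2.00000 vs apothem 1 → ∉ W
#4 (1, 0, -1, 0): internal (1.00000, 1.00000); octagon support 1.41421 vs apothem 1 → ∉ W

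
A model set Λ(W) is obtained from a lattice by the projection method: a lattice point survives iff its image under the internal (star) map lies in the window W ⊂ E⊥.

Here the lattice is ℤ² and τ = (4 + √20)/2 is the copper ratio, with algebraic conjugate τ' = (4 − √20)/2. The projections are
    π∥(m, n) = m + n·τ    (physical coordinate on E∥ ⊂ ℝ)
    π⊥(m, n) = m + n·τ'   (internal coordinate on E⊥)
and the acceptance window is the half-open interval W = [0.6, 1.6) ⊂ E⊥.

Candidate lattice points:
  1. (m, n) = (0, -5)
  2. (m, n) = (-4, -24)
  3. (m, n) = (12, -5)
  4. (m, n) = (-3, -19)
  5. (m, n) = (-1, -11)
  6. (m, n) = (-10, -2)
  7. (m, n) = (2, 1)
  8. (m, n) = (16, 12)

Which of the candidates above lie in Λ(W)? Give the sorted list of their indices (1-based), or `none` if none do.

Numerically τ ≈ 4.2361 and τ' = −1/τ ≈ -0.2361.
#1 (0,-5): internal coord 0 + (-5)·τ' = +1.1803; +1.1803 ∈ [0.6, 1.6) → IN Λ
#2 (-4,-24): internal coord -4 + (-24)·τ' = +1.6656; +1.6656 ∉ [0.6, 1.6) → out
#3 (12,-5): internal coord 12 + (-5)·τ' = +13.1803; +13.1803 ∉ [0.6, 1.6) → out
#4 (-3,-19): internal coord -3 + (-19)·τ' = +1.4853; +1.4853 ∈ [0.6, 1.6) → IN Λ
#5 (-1,-11): internal coord -1 + (-11)·τ' = +1.5967; +1.5967 ∈ [0.6, 1.6) → IN Λ
#6 (-10,-2): internal coord -10 + (-2)·τ' = -9.5279; -9.5279 ∉ [0.6, 1.6) → out
#7 (2,1): internal coord 2 + (1)·τ' = +1.7639; +1.7639 ∉ [0.6, 1.6) → out
#8 (16,12): internal coord 16 + (12)·τ' = +13.1672; +13.1672 ∉ [0.6, 1.6) → out

1, 4, 5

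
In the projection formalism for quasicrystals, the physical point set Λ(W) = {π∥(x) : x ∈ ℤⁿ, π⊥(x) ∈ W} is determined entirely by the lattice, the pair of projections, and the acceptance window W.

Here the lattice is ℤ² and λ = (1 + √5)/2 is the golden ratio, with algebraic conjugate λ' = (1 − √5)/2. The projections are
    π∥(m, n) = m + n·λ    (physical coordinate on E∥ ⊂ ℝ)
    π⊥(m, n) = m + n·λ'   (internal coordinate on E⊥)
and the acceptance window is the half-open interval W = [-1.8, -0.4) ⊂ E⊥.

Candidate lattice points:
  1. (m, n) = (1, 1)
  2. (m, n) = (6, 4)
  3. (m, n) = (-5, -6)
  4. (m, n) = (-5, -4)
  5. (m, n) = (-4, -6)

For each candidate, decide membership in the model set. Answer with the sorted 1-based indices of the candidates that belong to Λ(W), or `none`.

3

Compute λ' = (1−√5)/2 = -0.6180, so π⊥(m,n) = m -0.6180·n.
#1 (1,1): internal coord 1 + (1)·λ' = +0.3820; +0.3820 ∉ [-1.8, -0.4) → out
#2 (6,4): internal coord 6 + (4)·λ' = +3.5279; +3.5279 ∉ [-1.8, -0.4) → out
#3 (-5,-6): internal coord -5 + (-6)·λ' = -1.2918; -1.2918 ∈ [-1.8, -0.4) → IN Λ
#4 (-5,-4): internal coord -5 + (-4)·λ' = -2.5279; -2.5279 ∉ [-1.8, -0.4) → out
#5 (-4,-6): internal coord -4 + (-6)·λ' = -0.2918; -0.2918 ∉ [-1.8, -0.4) → out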